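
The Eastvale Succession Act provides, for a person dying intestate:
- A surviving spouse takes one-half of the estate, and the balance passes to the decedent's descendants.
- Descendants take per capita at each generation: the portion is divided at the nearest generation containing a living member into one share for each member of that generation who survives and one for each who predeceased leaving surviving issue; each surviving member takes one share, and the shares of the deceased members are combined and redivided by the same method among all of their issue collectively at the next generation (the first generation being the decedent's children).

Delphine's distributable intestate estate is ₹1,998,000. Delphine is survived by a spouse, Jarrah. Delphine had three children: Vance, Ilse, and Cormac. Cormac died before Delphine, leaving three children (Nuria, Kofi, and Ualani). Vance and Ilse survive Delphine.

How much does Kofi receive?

Jarrah takes one-half of ₹1,998,000 = ₹999,000. The remaining ₹999,000 passes to the descendants.
The descendants' portion (₹999,000) is divided at the children's generation into 3 shares of ₹333,000. Vance and Ilse each take ₹333,000. The remaining share for the deceased Cormac (₹333,000) is carried to the next generation.
That pool (₹333,000) is divided at the grandchildren's generation equally among Nuria, Kofi, and Ualani: ₹111,000 each.

Kofi receives ₹111,000.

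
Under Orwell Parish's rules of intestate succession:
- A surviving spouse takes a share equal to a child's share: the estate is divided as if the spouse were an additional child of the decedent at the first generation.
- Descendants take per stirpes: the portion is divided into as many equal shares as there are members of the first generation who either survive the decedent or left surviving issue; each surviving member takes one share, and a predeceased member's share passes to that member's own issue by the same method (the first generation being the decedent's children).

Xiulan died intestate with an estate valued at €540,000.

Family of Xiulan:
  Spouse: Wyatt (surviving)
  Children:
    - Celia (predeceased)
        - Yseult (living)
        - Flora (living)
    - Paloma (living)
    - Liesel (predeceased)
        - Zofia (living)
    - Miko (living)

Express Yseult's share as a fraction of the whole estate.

Yseult receives 1/10 of the estate.

The spouse counts as an additional share at the children's level, so there are 5 primary shares of €108,000. Wyatt takes one such share (€108,000).
The children's combined portion (€432,000) is divided into 4 shares of €108,000: Paloma and Miko each take €108,000; Celia's €108,000 share passes to Celia's issue; Liesel's €108,000 share passes to Liesel's issue.
Celia's share (€108,000) is divided into 2 shares of €54,000: Yseult and Flora each take €54,000.
Liesel's share (€108,000) passes entirely to Zofia.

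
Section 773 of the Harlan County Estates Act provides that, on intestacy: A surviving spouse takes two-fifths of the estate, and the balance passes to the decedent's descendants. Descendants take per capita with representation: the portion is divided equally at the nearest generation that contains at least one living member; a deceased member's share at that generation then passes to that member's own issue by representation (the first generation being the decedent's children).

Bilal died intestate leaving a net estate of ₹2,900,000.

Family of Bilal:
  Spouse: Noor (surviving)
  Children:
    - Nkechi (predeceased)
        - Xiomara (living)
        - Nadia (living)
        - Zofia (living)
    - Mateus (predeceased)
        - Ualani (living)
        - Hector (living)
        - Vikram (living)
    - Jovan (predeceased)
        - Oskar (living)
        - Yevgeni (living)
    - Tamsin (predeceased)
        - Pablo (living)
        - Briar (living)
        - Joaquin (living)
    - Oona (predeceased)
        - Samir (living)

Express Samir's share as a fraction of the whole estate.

Samir receives 1/20 of the estate.

Noor takes two-fifths of ₹2,900,000 = ₹1,160,000. The remaining ₹1,740,000 passes to the descendants.
No child survives, so the initial division is made at the grandchildren's generation.
The descendants' portion (₹1,740,000) is divided into 12 shares of ₹145,000: Xiomara, Nadia, Zofia, Ualani, Hector, Vikram, Oskar, Yevgeni, Pablo, Briar, Joaquin, and Samir each take ₹145,000.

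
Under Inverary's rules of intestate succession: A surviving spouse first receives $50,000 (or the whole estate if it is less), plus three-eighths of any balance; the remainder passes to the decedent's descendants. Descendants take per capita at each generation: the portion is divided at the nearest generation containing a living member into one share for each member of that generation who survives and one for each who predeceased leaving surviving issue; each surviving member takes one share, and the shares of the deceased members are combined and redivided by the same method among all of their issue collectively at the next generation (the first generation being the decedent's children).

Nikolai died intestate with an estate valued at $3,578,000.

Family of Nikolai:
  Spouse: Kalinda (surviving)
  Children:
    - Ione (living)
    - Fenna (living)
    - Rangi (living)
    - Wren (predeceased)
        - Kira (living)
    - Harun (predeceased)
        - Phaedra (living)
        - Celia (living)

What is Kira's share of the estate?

Kalinda first takes $50,000, leaving a balance of $3,528,000. Kalinda then takes three-eighths of the balance ($1,323,000), for a total of $1,373,000. The remaining $2,205,000 passes to the descendants.
The descendants' portion ($2,205,000) is divided at the children's generation into 5 shares of $441,000. Ione, Fenna, and Rangi each take $441,000. The 2 shares of the deceased (Wren and Harun) are combined into a pool of $882,000.
That pool ($882,000) is divided at the grandchildren's generation equally among Kira, Phaedra, and Celia: $294,000 each.

Kira receives $294,000.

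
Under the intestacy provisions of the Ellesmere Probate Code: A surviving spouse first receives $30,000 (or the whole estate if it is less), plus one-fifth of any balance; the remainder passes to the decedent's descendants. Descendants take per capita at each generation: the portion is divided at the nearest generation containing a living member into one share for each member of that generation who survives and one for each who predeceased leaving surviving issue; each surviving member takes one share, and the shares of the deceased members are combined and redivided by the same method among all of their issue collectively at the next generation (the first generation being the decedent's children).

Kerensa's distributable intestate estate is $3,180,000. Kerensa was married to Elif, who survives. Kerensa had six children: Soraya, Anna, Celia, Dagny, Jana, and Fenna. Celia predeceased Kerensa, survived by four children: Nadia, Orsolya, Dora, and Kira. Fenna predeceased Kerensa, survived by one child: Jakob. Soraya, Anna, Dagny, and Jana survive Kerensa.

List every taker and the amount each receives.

Elif first takes $30,000, leaving a balance of $3,150,000. Elif then takes one-fifth of the balance ($630,000), for a total of $660,000. The remaining $2,520,000 passes to the descendants.
The descendants' portion ($2,520,000) is divided at the children's generation into 6 shares of $420,000. Soraya, Anna, Dagny, and Jana each take $420,000. The 2 shares of the deceased (Celia and Fenna) are combined into a pool of $840,000.
That pool ($840,000) is divided at the grandchildren's generation equally among Nadia, Orsolya, Dora, Kira, and Jakob: $168,000 each.

Elif: $660,000; Soraya: $420,000; Anna: $420,000; Nadia: $168,000; Orsolya: $168,000; Dora: $168,000; Kira: $168,000; Dagny: $420,000; Jana: $420,000; Jakob: $168,000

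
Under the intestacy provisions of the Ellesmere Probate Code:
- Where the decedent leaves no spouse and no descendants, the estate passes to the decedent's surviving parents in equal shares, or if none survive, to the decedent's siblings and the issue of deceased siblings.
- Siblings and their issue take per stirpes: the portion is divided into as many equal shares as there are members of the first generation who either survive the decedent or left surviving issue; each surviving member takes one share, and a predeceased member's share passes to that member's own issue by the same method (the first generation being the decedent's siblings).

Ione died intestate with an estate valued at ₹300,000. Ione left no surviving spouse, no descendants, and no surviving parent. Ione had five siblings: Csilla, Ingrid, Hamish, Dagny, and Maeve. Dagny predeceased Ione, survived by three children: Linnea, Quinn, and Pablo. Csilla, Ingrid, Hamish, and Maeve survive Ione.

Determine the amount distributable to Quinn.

Quinn receives ₹20,000.

The entire ₹300,000 passes to the siblings and their issue.
That amount (₹300,000) is divided into 5 shares of ₹60,000: Csilla, Ingrid, Hamish, and Maeve each take ₹60,000; Dagny's ₹60,000 share passes to Dagny's issue.
Dagny's share (₹60,000) is divided into 3 shares of ₹20,000: Linnea, Quinn, and Pablo each take ₹20,000.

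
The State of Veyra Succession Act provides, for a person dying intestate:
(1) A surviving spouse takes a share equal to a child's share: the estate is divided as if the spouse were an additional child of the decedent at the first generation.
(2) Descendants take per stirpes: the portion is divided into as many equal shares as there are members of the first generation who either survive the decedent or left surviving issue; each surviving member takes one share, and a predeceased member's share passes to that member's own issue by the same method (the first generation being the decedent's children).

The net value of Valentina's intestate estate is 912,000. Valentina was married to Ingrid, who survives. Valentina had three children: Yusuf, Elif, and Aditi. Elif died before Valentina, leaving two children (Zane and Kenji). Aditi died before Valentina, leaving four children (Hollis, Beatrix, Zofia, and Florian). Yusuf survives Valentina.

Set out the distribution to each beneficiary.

The spouse counts as an additional share at the children's level, so there are 4 primary shares of 228,000. Ingrid takes one such share (228,000).
The children's combined portion (684,000) is divided into 3 shares of 228,000: Yusuf takes 228,000; Elif's 228,000 share passes to Elif's issue; Aditi's 228,000 share passes to Aditi's issue.
Elif's share (228,000) is divided into 2 shares of 114,000: Zane and Kenji each take 114,000.
Aditi's share (228,000) is divided into 4 shares of 57,000: Hollis, Beatrix, Zofia, and Florian each take 57,000.

Ingrid: 228,000; Yusuf: 228,000; Zane: 114,000; Kenji: 114,000; Hollis: 57,000; Beatrix: 57,000; Zofia: 57,000; Florian: 57,000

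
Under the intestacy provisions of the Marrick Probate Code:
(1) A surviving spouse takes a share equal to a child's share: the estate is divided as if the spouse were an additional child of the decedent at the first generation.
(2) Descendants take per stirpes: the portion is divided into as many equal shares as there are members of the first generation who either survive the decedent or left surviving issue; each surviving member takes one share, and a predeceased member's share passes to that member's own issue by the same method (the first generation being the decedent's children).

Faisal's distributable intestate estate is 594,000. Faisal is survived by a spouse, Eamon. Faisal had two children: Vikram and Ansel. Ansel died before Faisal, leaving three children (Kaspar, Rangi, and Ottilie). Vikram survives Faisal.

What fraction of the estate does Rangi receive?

The spouse counts as an additional share at the children's level, so there are 3 primary shares of 198,000. Eamon takes one such share (198,000).
The children's combined portion (396,000) is divided into 2 shares of 198,000: Vikram takes 198,000; Ansel's 198,000 share passes to Ansel's issue.
Ansel's share (198,000) is divided into 3 shares of 66,000: Kaspar, Rangi, and Ottilie each take 66,000.

Rangi receives 1/9 of the estate.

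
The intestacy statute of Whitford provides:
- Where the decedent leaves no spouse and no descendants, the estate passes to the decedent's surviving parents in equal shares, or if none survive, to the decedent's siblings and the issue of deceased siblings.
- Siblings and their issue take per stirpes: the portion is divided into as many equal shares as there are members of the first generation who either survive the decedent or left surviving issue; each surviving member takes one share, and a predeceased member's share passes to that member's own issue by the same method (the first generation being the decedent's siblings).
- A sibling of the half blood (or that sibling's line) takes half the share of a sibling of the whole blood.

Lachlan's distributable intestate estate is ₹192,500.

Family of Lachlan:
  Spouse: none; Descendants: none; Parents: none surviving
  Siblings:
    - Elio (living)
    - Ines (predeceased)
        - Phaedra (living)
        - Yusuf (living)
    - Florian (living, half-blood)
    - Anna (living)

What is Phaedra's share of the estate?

The entire ₹192,500 passes to the siblings and their issue.
Counting each half-blood sibling's line as half a unit, there are 7/2 units in ₹192,500, so one unit is ₹55,000. Whole-blood lines (Elio, Ines, and Anna) take ₹55,000 each; half-blood lines (Florian) take ₹27,500 each.
Ines's share (₹55,000) is divided into 2 shares of ₹27,500: Phaedra and Yusuf each take ₹27,500.

Phaedra receives ₹27,500.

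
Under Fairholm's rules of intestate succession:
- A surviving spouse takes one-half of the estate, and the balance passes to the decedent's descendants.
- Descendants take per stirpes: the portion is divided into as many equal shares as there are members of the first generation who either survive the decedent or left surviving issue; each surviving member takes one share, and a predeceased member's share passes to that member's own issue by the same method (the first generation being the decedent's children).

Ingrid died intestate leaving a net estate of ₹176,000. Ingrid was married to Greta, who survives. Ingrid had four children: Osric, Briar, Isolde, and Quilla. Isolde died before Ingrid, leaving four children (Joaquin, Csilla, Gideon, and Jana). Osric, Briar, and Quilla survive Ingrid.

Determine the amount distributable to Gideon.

Greta takes one-half of ₹176,000 = ₹88,000. The remaining ₹88,000 passes to the descendants.
The descendants' portion (₹88,000) is divided into 4 shares of ₹22,000: Osric, Briar, and Quilla each take ₹22,000; Isolde's ₹22,000 share passes to Isolde's issue.
Isolde's share (₹22,000) is divided into 4 shares of ₹5,500: Joaquin, Csilla, Gideon, and Jana each take ₹5,500.

Gideon receives ₹5,500.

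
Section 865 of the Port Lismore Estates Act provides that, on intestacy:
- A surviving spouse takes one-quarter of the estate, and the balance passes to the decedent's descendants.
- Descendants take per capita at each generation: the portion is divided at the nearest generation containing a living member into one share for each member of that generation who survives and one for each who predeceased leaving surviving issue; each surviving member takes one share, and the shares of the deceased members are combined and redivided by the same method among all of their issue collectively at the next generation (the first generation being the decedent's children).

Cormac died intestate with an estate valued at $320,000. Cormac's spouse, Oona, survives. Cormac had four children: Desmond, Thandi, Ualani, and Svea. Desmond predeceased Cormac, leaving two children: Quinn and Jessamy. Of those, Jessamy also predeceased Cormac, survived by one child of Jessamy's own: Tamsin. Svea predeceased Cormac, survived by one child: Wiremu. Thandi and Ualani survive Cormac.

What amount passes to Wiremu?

Wiremu receives $40,000.

Oona takes one-quarter of $320,000 = $80,000. The remaining $240,000 passes to the descendants.
The descendants' portion ($240,000) is divided at the children's generation into 4 shares of $60,000. Thandi and Ualani each take $60,000. The 2 shares of the deceased (Desmond and Svea) are combined into a pool of $120,000.
That pool ($120,000) is divided at the grandchildren's generation into 3 shares of $40,000. Quinn and Wiremu each take $40,000. The remaining share for the deceased Jessamy ($40,000) is carried to the next generation.
That pool ($40,000) passes entirely to Tamsin, the sole taker at the great-grandchildren's generation.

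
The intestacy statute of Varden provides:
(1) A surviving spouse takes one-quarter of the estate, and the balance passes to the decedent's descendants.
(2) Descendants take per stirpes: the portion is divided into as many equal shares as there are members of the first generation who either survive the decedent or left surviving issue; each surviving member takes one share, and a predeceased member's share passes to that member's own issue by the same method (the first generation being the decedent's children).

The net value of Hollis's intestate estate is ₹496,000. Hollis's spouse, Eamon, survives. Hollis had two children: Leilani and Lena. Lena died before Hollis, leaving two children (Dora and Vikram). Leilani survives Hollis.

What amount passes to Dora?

Dora receives ₹93,000.

Eamon takes one-quarter of ₹496,000 = ₹124,000. The remaining ₹372,000 passes to the descendants.
The descendants' portion (₹372,000) is divided into 2 shares of ₹186,000: Leilani takes ₹186,000; Lena's ₹186,000 share passes to Lena's issue.
Lena's share (₹186,000) is divided into 2 shares of ₹93,000: Dora and Vikram each take ₹93,000.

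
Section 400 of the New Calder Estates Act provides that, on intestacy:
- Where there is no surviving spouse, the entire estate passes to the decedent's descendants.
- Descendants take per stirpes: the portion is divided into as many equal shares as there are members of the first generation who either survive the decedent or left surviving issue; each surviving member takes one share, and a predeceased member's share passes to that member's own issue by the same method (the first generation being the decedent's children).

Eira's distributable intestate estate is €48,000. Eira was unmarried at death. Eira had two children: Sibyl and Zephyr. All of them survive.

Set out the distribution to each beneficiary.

The entire €48,000 passes to the descendants.
That amount (€48,000) is divided into 2 shares of €24,000: Sibyl and Zephyr each take €24,000.

Sibyl: €24,000; Zephyr: €24,000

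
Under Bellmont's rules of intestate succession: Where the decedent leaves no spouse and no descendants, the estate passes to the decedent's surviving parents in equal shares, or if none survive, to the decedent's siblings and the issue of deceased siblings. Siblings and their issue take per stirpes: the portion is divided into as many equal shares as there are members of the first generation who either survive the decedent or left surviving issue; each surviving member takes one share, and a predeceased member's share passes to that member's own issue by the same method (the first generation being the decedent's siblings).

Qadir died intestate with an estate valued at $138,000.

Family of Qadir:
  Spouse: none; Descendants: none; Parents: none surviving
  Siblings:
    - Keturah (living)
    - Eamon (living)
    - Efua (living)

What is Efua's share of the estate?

Efua receives $46,000.

The entire $138,000 passes to the siblings and their issue.
That amount ($138,000) is divided into 3 shares of $46,000: Keturah, Eamon, and Efua each take $46,000.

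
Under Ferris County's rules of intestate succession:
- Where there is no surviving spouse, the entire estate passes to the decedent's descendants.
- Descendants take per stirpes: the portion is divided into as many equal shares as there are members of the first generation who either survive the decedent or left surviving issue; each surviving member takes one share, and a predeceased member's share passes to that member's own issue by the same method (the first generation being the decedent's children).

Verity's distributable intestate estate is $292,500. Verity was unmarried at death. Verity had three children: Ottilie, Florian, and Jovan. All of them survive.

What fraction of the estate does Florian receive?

The entire $292,500 passes to the descendants.
That amount ($292,500) is divided into 3 shares of $97,500: Ottilie, Florian, and Jovan each take $97,500.

Florian receives 1/3 of the estate.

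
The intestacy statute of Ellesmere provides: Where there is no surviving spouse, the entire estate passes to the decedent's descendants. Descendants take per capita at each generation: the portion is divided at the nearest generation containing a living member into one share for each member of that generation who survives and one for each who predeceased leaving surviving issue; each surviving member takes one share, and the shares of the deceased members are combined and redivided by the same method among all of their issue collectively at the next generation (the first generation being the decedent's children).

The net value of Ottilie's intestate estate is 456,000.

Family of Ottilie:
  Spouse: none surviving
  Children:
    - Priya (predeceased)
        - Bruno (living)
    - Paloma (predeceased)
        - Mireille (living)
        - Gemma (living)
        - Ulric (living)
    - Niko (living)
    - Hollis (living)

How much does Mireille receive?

Mireille receives 57,000.

The entire 456,000 passes to the descendants.
That amount (456,000) is divided at the children's generation into 4 shares of 114,000. Niko and Hollis each take 114,000. The 2 shares of the deceased (Priya and Paloma) are combined into a pool of 228,000.
That pool (228,000) is divided at the grandchildren's generation equally among Bruno, Mireille, Gemma, and Ulric: 57,000 each.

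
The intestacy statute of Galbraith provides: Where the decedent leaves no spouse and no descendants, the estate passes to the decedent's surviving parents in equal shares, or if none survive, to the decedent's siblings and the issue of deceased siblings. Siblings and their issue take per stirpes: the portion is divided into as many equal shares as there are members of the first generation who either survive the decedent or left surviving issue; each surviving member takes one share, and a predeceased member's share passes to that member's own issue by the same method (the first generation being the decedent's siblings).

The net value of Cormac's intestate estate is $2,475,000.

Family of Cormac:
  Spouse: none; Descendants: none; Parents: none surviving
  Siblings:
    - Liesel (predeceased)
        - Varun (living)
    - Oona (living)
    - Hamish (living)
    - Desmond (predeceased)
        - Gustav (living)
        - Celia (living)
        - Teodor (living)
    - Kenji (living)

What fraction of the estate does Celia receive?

Celia receives 1/15 of the estate.

The entire $2,475,000 passes to the siblings and their issue.
That amount ($2,475,000) is divided into 5 shares of $495,000: Oona, Hamish, and Kenji each take $495,000; Liesel's $495,000 share passes to Liesel's issue; Desmond's $495,000 share passes to Desmond's issue.
Liesel's share ($495,000) passes entirely to Varun.
Desmond's share ($495,000) is divided into 3 shares of $165,000: Gustav, Celia, and Teodor each take $165,000.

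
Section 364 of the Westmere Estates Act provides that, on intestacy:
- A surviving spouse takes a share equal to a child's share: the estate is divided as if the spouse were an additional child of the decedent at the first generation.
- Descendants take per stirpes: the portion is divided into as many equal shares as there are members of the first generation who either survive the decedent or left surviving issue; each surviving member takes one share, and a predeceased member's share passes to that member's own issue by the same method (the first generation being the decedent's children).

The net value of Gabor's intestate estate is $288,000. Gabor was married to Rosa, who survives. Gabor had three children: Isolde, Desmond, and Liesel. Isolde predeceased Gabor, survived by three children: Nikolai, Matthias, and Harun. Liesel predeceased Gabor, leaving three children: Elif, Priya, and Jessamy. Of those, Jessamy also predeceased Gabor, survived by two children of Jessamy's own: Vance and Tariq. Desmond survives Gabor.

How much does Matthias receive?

Matthias receives $24,000.

The spouse counts as an additional share at the children's level, so there are 4 primary shares of $72,000. Rosa takes one such share ($72,000).
The children's combined portion ($216,000) is divided into 3 shares of $72,000: Desmond takes $72,000; Isolde's $72,000 share passes to Isolde's issue; Liesel's $72,000 share passes to Liesel's issue.
Isolde's share ($72,000) is divided into 3 shares of $24,000: Nikolai, Matthias, and Harun each take $24,000.
Liesel's share ($72,000) is divided into 3 shares of $24,000: Elif and Priya each take $24,000; Jessamy's $24,000 share passes to Jessamy's issue.
Jessamy's share ($24,000) is divided into 2 shares of $12,000: Vance and Tariq each take $12,000.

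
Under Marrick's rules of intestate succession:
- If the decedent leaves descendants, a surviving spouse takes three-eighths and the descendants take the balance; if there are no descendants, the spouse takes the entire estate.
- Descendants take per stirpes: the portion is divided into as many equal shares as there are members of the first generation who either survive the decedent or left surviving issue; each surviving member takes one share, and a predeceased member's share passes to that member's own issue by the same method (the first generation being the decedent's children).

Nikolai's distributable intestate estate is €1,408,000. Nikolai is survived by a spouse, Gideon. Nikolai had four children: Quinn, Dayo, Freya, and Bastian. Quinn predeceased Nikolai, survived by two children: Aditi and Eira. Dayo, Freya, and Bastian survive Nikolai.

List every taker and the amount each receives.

Gideon takes three-eighths of €1,408,000 = €528,000. The remaining €880,000 passes to the descendants.
The descendants' portion (€880,000) is divided into 4 shares of €220,000: Dayo, Freya, and Bastian each take €220,000; Quinn's €220,000 share passes to Quinn's issue.
Quinn's share (€220,000) is divided into 2 shares of €110,000: Aditi and Eira each take €110,000.

Gideon: €528,000; Aditi: €110,000; Eira: €110,000; Dayo: €220,000; Freya: €220,000; Bastian: €220,000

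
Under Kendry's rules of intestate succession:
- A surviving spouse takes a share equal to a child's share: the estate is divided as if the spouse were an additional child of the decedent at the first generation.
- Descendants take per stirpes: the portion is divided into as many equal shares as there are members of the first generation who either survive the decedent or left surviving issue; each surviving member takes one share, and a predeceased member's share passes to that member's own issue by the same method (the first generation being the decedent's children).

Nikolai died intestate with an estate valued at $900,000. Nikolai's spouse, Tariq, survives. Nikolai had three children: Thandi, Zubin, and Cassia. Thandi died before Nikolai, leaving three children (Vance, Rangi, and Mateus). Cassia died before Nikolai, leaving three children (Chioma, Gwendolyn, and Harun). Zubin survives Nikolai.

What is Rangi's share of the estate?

The spouse counts as an additional share at the children's level, so there are 4 primary shares of $225,000. Tariq takes one such share ($225,000).
The children's combined portion ($675,000) is divided into 3 shares of $225,000: Zubin takes $225,000; Thandi's $225,000 share passes to Thandi's issue; Cassia's $225,000 share passes to Cassia's issue.
Thandi's share ($225,000) is divided into 3 shares of $75,000: Vance, Rangi, and Mateus each take $75,000.
Cassia's share ($225,000) is divided into 3 shares of $75,000: Chioma, Gwendolyn, and Harun each take $75,000.

Rangi receives $75,000.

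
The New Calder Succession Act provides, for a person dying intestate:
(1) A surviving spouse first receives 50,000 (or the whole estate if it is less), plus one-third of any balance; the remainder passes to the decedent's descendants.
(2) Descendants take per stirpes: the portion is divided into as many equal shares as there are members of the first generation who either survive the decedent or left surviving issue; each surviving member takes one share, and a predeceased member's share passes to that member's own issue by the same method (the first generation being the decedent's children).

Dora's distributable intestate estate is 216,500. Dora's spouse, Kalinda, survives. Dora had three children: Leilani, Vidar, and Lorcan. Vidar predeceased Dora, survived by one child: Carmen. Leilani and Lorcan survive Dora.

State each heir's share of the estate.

Kalinda: 105,500; Leilani: 37,000; Carmen: 37,000; Lorcan: 37,000

Kalinda first takes 50,000, leaving a balance of 166,500. Kalinda then takes one-third of the balance (55,500), for a total of 105,500. The remaining 111,000 passes to the descendants.
The descendants' portion (111,000) is divided into 3 shares of 37,000: Leilani and Lorcan each take 37,000; Vidar's 37,000 share passes to Vidar's issue.
Vidar's share (37,000) passes entirely to Carmen.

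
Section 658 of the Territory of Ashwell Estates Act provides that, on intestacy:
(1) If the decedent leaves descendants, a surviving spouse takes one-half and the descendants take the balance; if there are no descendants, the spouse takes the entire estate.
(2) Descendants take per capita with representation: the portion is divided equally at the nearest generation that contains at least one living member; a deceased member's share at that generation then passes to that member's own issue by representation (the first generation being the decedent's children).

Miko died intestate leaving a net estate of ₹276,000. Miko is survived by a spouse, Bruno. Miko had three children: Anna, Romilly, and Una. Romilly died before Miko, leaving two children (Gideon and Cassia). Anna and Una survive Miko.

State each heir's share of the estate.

Bruno: ₹138,000; Anna: ₹46,000; Gideon: ₹23,000; Cassia: ₹23,000; Una: ₹46,000

Bruno takes one-half of ₹276,000 = ₹138,000. The remaining ₹138,000 passes to the descendants.
The descendants' portion (₹138,000) is divided into 3 shares of ₹46,000: Anna and Una each take ₹46,000; Romilly's ₹46,000 share passes to Romilly's issue.
Romilly's share (₹46,000) is divided into 2 shares of ₹23,000: Gideon and Cassia each take ₹23,000.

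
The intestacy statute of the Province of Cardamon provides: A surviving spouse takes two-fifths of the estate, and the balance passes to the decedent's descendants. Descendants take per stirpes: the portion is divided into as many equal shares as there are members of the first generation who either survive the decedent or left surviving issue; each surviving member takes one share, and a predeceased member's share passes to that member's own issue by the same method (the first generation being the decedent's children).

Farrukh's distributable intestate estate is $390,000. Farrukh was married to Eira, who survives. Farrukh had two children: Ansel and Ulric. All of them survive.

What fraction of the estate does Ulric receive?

Ulric receives 3/10 of the estate.

Eira takes two-fifths of $390,000 = $156,000. The remaining $234,000 passes to the descendants.
The descendants' portion ($234,000) is divided into 2 shares of $117,000: Ansel and Ulric each take $117,000.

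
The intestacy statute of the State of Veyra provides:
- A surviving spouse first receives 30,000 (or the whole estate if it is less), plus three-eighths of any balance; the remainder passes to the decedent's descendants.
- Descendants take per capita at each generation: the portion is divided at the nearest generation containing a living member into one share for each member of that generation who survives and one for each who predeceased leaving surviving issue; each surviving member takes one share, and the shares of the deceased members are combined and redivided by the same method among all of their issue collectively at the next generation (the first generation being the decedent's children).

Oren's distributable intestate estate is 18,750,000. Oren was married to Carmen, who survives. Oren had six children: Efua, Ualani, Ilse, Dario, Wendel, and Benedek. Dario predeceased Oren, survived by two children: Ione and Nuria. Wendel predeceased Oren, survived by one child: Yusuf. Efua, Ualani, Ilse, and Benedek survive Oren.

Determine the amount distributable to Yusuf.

Carmen first takes 30,000, leaving a balance of 18,720,000. Carmen then takes three-eighths of the balance (7,020,000), for a total of 7,050,000. The remaining 11,700,000 passes to the descendants.
The descendants' portion (11,700,000) is divided at the children's generation into 6 shares of 1,950,000. Efua, Ualani, Ilse, and Benedek each take 1,950,000. The 2 shares of the deceased (Dario and Wendel) are combined into a pool of 3,900,000.
That pool (3,900,000) is divided at the grandchildren's generation equally among Ione, Nuria, and Yusuf: 1,300,000 each.

Yusuf receives 1,300,000.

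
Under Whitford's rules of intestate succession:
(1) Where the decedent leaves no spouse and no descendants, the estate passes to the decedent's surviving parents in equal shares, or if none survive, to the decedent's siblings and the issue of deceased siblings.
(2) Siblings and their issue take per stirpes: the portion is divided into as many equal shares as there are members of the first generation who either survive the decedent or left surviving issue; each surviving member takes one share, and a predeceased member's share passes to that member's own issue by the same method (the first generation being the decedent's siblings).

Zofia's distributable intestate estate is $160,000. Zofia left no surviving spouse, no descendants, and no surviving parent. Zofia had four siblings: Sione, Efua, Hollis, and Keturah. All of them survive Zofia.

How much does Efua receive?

The entire $160,000 passes to the siblings and their issue.
That amount ($160,000) is divided into 4 shares of $40,000: Sione, Efua, Hollis, and Keturah each take $40,000.

Efua receives $40,000.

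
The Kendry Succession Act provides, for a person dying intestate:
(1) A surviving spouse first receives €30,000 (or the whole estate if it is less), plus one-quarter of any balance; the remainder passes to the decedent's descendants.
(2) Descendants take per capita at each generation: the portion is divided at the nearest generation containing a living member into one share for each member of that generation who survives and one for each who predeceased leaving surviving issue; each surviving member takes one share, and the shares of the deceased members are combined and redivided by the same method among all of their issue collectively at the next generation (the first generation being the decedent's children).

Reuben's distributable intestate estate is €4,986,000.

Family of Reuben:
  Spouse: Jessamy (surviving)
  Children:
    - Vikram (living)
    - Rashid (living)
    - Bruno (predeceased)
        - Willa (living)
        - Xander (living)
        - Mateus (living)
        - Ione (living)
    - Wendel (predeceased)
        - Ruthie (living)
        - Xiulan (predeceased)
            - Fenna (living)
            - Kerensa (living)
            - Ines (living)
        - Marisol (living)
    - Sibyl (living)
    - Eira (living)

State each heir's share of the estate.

Jessamy: €1,269,000; Vikram: €619,500; Rashid: €619,500; Willa: €177,000; Xander: €177,000; Mateus: €177,000; Ione: €177,000; Ruthie: €177,000; Fenna: €59,000; Kerensa: €59,000; Ines: €59,000; Marisol: €177,000; Sibyl: €619,500; Eira: €619,500

Jessamy first takes €30,000, leaving a balance of €4,956,000. Jessamy then takes one-quarter of the balance (€1,239,000), for a total of €1,269,000. The remaining €3,717,000 passes to the descendants.
The descendants' portion (€3,717,000) is divided at the children's generation into 6 shares of €619,500. Vikram, Rashid, Sibyl, and Eira each take €619,500. The 2 shares of the deceased (Bruno and Wendel) are combined into a pool of €1,239,000.
That pool (€1,239,000) is divided at the grandchildren's generation into 7 shares of €177,000. Willa, Xander, Mateus, Ione, Ruthie, and Marisol each take €177,000. The remaining share for the deceased Xiulan (€177,000) is carried to the next generation.
That pool (€177,000) is divided at the great-grandchildren's generation equally among Fenna, Kerensa, and Ines: €59,000 each.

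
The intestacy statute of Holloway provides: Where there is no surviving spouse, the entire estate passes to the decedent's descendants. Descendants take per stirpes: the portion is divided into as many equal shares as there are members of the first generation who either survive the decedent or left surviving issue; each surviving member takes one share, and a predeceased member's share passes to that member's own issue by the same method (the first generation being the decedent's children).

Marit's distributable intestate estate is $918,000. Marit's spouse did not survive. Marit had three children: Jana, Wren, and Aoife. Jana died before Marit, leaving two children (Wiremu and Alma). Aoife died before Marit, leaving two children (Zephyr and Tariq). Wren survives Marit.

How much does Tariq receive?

Tariq receives $153,000.

The entire $918,000 passes to the descendants.
That amount ($918,000) is divided into 3 shares of $306,000: Wren takes $306,000; Jana's $306,000 share passes to Jana's issue; Aoife's $306,000 share passes to Aoife's issue.
Jana's share ($306,000) is divided into 2 shares of $153,000: Wiremu and Alma each take $153,000.
Aoife's share ($306,000) is divided into 2 shares of $153,000: Zephyr and Tariq each take $153,000.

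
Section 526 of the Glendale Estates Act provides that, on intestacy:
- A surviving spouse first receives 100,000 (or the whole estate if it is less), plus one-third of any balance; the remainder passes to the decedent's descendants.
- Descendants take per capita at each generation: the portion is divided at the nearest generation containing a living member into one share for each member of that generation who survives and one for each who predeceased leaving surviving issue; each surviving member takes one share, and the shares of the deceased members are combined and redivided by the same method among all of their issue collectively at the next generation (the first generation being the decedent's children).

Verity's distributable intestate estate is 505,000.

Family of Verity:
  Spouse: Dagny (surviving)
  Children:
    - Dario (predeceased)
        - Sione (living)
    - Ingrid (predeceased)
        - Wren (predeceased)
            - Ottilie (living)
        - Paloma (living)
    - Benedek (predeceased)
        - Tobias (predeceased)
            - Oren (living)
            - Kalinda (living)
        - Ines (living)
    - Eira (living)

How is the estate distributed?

Dagny first takes 100,000, leaving a balance of 405,000. Dagny then takes one-third of the balance (135,000), for a total of 235,000. The remaining 270,000 passes to the descendants.
The descendants' portion (270,000) is divided at the children's generation into 4 shares of 67,500. Eira takes 67,500. The 3 shares of the deceased (Dario, Ingrid, and Benedek) are combined into a pool of 202,500.
That pool (202,500) is divided at the grandchildren's generation into 5 shares of 40,500. Sione, Paloma, and Ines each take 40,500. The 2 shares of the deceased (Wren and Tobias) are combined into a pool of 81,000.
That pool (81,000) is divided at the great-grandchildren's generation equally among Ottilie, Oren, and Kalinda: 27,000 each.

Dagny: 235,000; Sione: 40,500; Ottilie: 27,000; Paloma: 40,500; Oren: 27,000; Kalinda: 27,000; Ines: 40,500; Eira: 67,500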